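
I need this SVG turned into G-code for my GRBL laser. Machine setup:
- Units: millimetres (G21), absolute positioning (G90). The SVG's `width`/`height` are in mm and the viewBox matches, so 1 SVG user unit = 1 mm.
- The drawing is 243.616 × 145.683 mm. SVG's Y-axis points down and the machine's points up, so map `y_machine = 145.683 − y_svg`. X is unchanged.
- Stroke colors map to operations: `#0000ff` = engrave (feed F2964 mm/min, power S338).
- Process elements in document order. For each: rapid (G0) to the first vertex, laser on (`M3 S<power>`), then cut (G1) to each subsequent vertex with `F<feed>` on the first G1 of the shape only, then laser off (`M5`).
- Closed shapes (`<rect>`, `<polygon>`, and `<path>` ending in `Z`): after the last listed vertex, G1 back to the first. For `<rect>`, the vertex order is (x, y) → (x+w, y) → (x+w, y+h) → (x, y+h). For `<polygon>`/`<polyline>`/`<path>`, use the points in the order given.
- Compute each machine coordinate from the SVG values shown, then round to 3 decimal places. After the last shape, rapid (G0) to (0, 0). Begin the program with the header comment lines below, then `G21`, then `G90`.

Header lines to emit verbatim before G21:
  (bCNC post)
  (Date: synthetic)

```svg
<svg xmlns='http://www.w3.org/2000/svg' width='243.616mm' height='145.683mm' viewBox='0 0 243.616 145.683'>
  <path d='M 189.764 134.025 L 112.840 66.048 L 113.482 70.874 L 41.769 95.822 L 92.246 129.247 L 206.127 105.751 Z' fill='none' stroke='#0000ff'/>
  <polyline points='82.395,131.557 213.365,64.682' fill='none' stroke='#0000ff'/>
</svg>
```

(bCNC post)
(Date: synthetic)
G21
G90
G0 X189.764 Y11.658
M3 S338
G1 X112.840 Y79.635 F2964
G1 X113.482 Y74.809
G1 X41.769 Y49.861
G1 X92.246 Y16.436
G1 X206.127 Y39.932
G1 X189.764 Y11.658
M5
G0 X82.395 Y14.126
M3 S338
G1 X213.365 Y81.001 F2964
M5
G0 X0.000 Y0.000

1 u = 1 mm; y_m = 145.683 − y.

[1] `<path>` closed polygon, #0000ff→engrave S338 F2964: (189.764,11.658) → (112.840,79.635) → (113.482,74.809) → (41.769,49.861) → (92.246,16.436) → (206.127,39.932) → (189.764,11.658) (closed)

[2] `<polyline>` line segment, #0000ff→engrave S338 F2964: (82.395,14.126) → (213.365,81.001)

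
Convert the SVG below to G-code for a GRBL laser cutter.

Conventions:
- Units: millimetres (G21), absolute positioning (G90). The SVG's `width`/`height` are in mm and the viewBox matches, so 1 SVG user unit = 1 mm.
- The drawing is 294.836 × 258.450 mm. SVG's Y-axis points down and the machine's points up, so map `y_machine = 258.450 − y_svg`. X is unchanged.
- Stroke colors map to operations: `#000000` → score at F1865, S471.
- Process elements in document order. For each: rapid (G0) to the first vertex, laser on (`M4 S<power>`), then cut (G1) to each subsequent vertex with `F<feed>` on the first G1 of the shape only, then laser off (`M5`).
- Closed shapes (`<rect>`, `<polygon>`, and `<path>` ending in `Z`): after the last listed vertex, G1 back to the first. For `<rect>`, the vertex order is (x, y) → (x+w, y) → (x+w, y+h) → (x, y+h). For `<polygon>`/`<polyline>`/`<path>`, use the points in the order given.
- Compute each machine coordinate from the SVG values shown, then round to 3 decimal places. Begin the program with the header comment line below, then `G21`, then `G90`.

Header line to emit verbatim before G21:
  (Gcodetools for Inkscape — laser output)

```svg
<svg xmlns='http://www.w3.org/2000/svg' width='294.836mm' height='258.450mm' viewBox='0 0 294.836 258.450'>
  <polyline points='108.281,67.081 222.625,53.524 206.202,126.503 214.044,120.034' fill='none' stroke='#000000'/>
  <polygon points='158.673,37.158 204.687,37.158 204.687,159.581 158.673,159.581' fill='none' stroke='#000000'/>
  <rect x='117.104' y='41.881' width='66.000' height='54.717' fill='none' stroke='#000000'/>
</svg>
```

(Gcodetools for Inkscape — laser output)
G21
G90
G0 X108.281 Y191.369
M4 S471
G1 X222.625 Y204.926 F1865
G1 X206.202 Y131.947
G1 X214.044 Y138.416
M5
G0 X158.673 Y221.292
M4 S471
G1 X204.687 Y221.292 F1865
G1 X204.687 Y98.869
G1 X158.673 Y98.869
G1 X158.673 Y221.292
M5
G0 X117.104 Y216.569
M4 S471
G1 X183.104 Y216.569 F1865
G1 X183.104 Y161.852
G1 X117.104 Y161.852
G1 X117.104 Y216.569
M5

Since the viewBox matches the mm dimensions, user units are millimetres directly. The only transform is the Y-flip y_m = 258.450 − y_svg.

Shape 1 is a open polyline drawn with `<polyline>`. Its stroke #000000 means score at S471, F1865. After flipping Y the toolpath is (108.281,191.369) → (222.625,204.926) → (206.202,131.947) → (214.044,138.416).

Shape 2 is a rectangle drawn with `<polygon>`. Its stroke #000000 means score at S471, F1865. After flipping Y the toolpath is (158.673,221.292) → (204.687,221.292) → (204.687,98.869) → (158.673,98.869) → (158.673,221.292), returning to the start.

Shape 3 is a rectangle drawn with `<rect>`. Its stroke #000000 means score at S471, F1865. After flipping Y the toolpath is (117.104,216.569) → (183.104,216.569) → (183.104,161.852) → (117.104,161.852) → (117.104,216.569), returning to the start.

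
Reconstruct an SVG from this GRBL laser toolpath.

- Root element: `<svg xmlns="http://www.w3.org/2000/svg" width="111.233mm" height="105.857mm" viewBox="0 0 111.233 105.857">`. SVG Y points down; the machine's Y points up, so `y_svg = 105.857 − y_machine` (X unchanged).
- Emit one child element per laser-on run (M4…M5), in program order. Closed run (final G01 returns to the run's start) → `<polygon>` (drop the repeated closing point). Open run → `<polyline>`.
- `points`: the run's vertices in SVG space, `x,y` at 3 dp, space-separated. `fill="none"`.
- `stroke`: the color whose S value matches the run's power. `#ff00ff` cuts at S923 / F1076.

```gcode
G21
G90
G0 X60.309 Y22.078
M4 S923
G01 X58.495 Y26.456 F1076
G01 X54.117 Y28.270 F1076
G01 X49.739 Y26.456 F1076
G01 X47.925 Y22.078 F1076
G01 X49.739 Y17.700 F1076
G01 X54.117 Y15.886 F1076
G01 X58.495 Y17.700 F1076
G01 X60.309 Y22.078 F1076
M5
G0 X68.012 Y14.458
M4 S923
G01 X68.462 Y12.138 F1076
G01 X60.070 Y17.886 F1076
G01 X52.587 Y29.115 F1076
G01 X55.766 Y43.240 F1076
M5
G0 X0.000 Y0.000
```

Machine Y-up, SVG Y-down with viewBox height 105.857, so y_svg = 105.857 − y_machine; X carries over. Every run uses S923, so all elements get stroke `#ff00ff` (cut).

Run 1: The run returns to its start, so emit a `<polygon>` with points (Y-flipped): 60.309,83.779 58.495,79.401 54.117,77.587 49.739,79.401 47.925,83.779 49.739,88.157 54.117,89.971 58.495,88.157.

Run 2: The run is open, so emit a `<polyline>` with points (Y-flipped): 68.012,91.399 68.462,93.719 60.070,87.971 52.587,76.742 55.766,62.617.

<svg xmlns="http://www.w3.org/2000/svg" width="111.233mm" height="105.857mm" viewBox="0 0 111.233 105.857">
  <polygon points="60.309,83.779 58.495,79.401 54.117,77.587 49.739,79.401 47.925,83.779 49.739,88.157 54.117,89.971 58.495,88.157" fill="none" stroke="#ff00ff"/>
  <polyline points="68.012,91.399 68.462,93.719 60.070,87.971 52.587,76.742 55.766,62.617" fill="none" stroke="#ff00ff"/>
</svg>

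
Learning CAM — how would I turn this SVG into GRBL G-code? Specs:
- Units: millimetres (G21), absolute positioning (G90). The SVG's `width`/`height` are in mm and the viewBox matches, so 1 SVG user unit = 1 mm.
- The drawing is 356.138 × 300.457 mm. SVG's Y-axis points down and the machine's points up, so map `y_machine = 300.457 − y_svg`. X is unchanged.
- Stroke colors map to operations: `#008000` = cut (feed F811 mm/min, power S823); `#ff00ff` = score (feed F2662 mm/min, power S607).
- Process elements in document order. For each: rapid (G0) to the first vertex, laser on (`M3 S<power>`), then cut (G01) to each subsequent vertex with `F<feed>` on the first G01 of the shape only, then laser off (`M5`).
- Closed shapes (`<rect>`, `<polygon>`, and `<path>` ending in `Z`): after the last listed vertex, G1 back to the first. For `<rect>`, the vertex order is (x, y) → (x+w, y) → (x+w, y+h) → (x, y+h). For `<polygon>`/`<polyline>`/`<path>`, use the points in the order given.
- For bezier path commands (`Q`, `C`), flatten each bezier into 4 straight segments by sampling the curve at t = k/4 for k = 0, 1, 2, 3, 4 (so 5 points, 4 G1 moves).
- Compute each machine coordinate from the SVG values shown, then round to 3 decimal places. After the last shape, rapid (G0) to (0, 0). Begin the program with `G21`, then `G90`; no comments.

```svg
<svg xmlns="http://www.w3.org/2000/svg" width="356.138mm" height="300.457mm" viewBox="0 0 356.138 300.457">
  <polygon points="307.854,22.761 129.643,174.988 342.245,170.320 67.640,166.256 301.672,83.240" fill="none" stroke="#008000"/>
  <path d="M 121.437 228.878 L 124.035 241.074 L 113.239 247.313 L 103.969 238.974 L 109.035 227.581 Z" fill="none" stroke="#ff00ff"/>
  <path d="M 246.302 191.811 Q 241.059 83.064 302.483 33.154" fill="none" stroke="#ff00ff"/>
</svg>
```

G21
G90
G0 X307.854 Y277.696
M3 S823
G01 X129.643 Y125.469 F811
G01 X342.245 Y130.137
G01 X67.640 Y134.201
G01 X301.672 Y217.217
G01 X307.854 Y277.696
M5
G0 X121.437 Y71.579
M3 S607
G01 X124.035 Y59.383 F2662
G01 X113.239 Y53.144
G01 X103.969 Y61.483
G01 X109.035 Y72.876
G01 X121.437 Y71.579
M5
G0 X246.302 Y108.646
M3 S607
G01 X247.847 Y159.342 F2662
G01 X257.726 Y202.684
G01 X275.938 Y238.671
G01 X302.483 Y267.303
M5
G0 X0.000 Y0.000

viewBox `0 0 356.138 300.457` with mm width/height → 1 unit = 1 mm. Flip: y_m = 300.457 − y_svg.

**Shape 1** — `<polygon>` closed polygon, stroke `#008000` → cut (S823, F811). Machine vertices: (307.854,277.696) → (129.643,125.469) → (342.245,130.137) → (67.640,134.201) → (301.672,217.217) → (307.854,277.696). Closed: final G1 returns to the first vertex.

**Shape 2** — `<path>` regular polygon, stroke `#ff00ff` → score (S607, F2662). Machine vertices: (121.437,71.579) → (124.035,59.383) → (113.239,53.144) → (103.969,61.483) → (109.035,72.876) → (121.437,71.579). Closed: final G1 returns to the first vertex.

**Shape 3** — `<path>` quadratic bezier, stroke `#ff00ff` → score (S607, F2662). Control points (SVG): P0=(246.302,191.811), P1=(241.059,83.064), P2=(302.483,33.154); sampled at t=k/4. Machine vertices: (246.302,108.646) → (247.847,159.342) → (257.726,202.684) → (275.938,238.671) → (302.483,267.303). Open path.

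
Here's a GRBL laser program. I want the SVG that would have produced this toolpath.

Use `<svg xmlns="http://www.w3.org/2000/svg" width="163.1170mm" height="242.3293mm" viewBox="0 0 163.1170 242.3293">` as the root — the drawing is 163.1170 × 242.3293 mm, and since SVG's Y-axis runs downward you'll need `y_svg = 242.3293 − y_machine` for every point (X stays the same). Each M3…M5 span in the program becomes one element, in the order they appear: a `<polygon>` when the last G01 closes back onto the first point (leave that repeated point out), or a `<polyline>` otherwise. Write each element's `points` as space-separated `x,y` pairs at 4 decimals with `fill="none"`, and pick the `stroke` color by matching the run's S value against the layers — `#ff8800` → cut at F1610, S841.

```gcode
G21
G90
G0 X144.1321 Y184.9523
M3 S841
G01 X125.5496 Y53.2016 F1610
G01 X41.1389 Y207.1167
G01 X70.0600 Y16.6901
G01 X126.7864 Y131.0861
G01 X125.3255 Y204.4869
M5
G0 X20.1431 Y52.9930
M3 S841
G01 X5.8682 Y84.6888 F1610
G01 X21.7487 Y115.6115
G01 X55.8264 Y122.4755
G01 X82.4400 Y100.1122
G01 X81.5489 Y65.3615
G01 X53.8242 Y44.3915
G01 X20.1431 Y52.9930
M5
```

y_svg = 242.3293 − y_m. Every run uses S841, so all elements get stroke `#ff8800` (cut).

[1] open run; points: 144.1321,57.3770 125.5496,189.1277 41.1389,35.2126 70.0600,225.6392 126.7864,111.2432 125.3255,37.8424

[2] closed run; points: 20.1431,189.3363 5.8682,157.6405 21.7487,126.7178 55.8264,119.8538 82.4400,142.2171 81.5489,176.9678 53.8242,197.9378

<svg xmlns="http://www.w3.org/2000/svg" width="163.1170mm" height="242.3293mm" viewBox="0 0 163.1170 242.3293">
  <polyline points="144.1321,57.3770 125.5496,189.1277 41.1389,35.2126 70.0600,225.6392 126.7864,111.2432 125.3255,37.8424" fill="none" stroke="#ff8800"/>
  <polygon points="20.1431,189.3363 5.8682,157.6405 21.7487,126.7178 55.8264,119.8538 82.4400,142.2171 81.5489,176.9678 53.8242,197.9378" fill="none" stroke="#ff8800"/>
</svg>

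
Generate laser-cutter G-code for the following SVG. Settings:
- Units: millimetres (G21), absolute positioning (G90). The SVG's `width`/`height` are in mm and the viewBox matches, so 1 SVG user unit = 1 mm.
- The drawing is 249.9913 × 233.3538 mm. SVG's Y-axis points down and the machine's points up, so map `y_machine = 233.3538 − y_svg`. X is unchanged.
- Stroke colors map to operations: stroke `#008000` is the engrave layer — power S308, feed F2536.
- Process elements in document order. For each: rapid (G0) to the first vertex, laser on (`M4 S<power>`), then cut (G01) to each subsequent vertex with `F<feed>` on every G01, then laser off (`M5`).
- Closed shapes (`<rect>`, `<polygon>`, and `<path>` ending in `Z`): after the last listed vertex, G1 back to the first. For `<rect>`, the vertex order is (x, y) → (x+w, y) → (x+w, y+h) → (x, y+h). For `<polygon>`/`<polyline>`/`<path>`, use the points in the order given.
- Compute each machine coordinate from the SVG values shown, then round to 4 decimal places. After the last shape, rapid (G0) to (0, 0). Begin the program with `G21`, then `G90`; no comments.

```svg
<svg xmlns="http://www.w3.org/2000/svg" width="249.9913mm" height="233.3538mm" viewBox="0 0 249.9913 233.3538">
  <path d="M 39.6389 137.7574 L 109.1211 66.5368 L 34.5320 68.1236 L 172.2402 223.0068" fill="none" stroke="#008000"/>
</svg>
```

G21
G90
G0 X39.6389 Y95.5964
M4 S308
G01 X109.1211 Y166.8170 F2536
G01 X34.5320 Y165.2302 F2536
G01 X172.2402 Y10.3470 F2536
M5
G0 X0.0000 Y0.0000

viewBox `0 0 249.9913 233.3538` with mm width/height → 1 unit = 1 mm. Flip: y_m = 233.3538 − y_svg.

**Shape 1** — `<path>` open polyline, stroke `#008000` → engrave (S308, F2536). Machine vertices: (39.6389,95.5964) → (109.1211,166.8170) → (34.5320,165.2302) → (172.2402,10.3470). Open path.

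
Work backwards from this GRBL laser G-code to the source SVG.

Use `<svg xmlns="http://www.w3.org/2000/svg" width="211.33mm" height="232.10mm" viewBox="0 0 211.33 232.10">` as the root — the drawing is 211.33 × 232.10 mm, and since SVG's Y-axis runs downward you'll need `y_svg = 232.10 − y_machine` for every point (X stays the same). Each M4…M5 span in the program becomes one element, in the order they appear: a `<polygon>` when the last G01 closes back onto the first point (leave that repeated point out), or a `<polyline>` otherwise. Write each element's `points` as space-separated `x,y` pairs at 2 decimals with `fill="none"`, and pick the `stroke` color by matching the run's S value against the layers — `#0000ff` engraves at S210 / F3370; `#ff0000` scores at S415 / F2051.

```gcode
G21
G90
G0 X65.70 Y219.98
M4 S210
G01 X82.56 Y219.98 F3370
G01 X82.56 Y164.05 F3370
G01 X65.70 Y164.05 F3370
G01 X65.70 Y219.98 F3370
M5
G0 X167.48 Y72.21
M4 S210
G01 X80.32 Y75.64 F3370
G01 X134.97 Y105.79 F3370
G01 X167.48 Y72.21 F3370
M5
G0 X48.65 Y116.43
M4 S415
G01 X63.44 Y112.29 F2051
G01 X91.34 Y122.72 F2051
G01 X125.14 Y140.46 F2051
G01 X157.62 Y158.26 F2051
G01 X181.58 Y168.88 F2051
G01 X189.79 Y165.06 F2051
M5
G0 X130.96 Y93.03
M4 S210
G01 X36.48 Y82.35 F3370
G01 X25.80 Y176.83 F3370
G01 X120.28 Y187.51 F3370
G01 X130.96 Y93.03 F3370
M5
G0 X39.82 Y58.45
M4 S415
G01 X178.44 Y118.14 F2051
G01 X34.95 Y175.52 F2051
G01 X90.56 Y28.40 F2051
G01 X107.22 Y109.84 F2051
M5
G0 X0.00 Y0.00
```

y_svg = 232.10 − y_m.

[1] S210→`#0000ff` (engrave); closed run; points: 65.70,12.12 82.56,12.12 82.56,68.05 65.70,68.05

[2] S210→`#0000ff` (engrave); closed run; points: 167.48,159.89 80.32,156.46 134.97,126.31

[3] S415→`#ff0000` (score); open run; points: 48.65,115.67 63.44,119.81 91.34,109.38 125.14,91.64 157.62,73.84 181.58,63.22 189.79,67.04

[4] S210→`#0000ff` (engrave); closed run; points: 130.96,139.07 36.48,149.75 25.80,55.27 120.28,44.59

[5] S415→`#ff0000` (score); open run; points: 39.82,173.65 178.44,113.96 34.95,56.58 90.56,203.70 107.22,122.26

<svg xmlns="http://www.w3.org/2000/svg" width="211.33mm" height="232.10mm" viewBox="0 0 211.33 232.10">
  <polygon points="65.70,12.12 82.56,12.12 82.56,68.05 65.70,68.05" fill="none" stroke="#0000ff"/>
  <polygon points="167.48,159.89 80.32,156.46 134.97,126.31" fill="none" stroke="#0000ff"/>
  <polyline points="48.65,115.67 63.44,119.81 91.34,109.38 125.14,91.64 157.62,73.84 181.58,63.22 189.79,67.04" fill="none" stroke="#ff0000"/>
  <polygon points="130.96,139.07 36.48,149.75 25.80,55.27 120.28,44.59" fill="none" stroke="#0000ff"/>
  <polyline points="39.82,173.65 178.44,113.96 34.95,56.58 90.56,203.70 107.22,122.26" fill="none" stroke="#ff0000"/>
</svg>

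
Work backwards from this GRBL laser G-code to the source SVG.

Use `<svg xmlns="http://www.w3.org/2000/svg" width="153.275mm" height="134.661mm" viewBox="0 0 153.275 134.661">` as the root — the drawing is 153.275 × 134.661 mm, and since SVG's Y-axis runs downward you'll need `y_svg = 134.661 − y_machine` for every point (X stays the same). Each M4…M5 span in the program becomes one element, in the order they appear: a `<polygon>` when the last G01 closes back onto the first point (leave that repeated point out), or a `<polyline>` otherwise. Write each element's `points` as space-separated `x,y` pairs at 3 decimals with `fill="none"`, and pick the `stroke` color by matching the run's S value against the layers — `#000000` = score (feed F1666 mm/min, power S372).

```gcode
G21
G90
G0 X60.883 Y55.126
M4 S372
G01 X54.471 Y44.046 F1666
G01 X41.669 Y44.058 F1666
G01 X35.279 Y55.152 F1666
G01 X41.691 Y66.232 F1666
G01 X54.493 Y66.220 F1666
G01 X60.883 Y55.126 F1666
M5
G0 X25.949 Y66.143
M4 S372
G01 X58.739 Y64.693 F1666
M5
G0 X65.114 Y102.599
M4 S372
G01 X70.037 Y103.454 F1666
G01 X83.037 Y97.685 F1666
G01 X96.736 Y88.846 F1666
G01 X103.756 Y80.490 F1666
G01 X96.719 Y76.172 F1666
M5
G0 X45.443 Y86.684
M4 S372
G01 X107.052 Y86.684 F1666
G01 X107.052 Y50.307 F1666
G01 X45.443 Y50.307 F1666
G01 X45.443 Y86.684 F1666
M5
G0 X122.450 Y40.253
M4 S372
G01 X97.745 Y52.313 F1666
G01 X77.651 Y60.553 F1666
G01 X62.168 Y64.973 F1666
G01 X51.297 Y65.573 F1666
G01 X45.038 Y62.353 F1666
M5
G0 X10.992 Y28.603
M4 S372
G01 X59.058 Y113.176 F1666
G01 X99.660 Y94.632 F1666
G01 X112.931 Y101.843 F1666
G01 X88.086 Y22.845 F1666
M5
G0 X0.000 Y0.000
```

y_svg = 134.661 − y_m. Every run uses S372, so all elements get stroke `#000000` (score).

[1] closed run; points: 60.883,79.535 54.471,90.615 41.669,90.603 35.279,79.509 41.691,68.429 54.493,68.441

[2] open run; points: 25.949,68.518 58.739,69.968

[3] open run; points: 65.114,32.062 70.037,31.207 83.037,36.976 96.736,45.815 103.756,54.171 96.719,58.489

[4] closed run; points: 45.443,47.977 107.052,47.977 107.052,84.354 45.443,84.354

[5] open run; points: 122.450,94.408 97.745,82.348 77.651,74.108 62.168,69.688 51.297,69.088 45.038,72.308

[6] open run; points: 10.992,106.058 59.058,21.485 99.660,40.029 112.931,32.818 88.086,111.816

<svg xmlns="http://www.w3.org/2000/svg" width="153.275mm" height="134.661mm" viewBox="0 0 153.275 134.661">
  <polygon points="60.883,79.535 54.471,90.615 41.669,90.603 35.279,79.509 41.691,68.429 54.493,68.441" fill="none" stroke="#000000"/>
  <polyline points="25.949,68.518 58.739,69.968" fill="none" stroke="#000000"/>
  <polyline points="65.114,32.062 70.037,31.207 83.037,36.976 96.736,45.815 103.756,54.171 96.719,58.489" fill="none" stroke="#000000"/>
  <polygon points="45.443,47.977 107.052,47.977 107.052,84.354 45.443,84.354" fill="none" stroke="#000000"/>
  <polyline points="122.450,94.408 97.745,82.348 77.651,74.108 62.168,69.688 51.297,69.088 45.038,72.308" fill="none" stroke="#000000"/>
  <polyline points="10.992,106.058 59.058,21.485 99.660,40.029 112.931,32.818 88.086,111.816" fill="none" stroke="#000000"/>
</svg>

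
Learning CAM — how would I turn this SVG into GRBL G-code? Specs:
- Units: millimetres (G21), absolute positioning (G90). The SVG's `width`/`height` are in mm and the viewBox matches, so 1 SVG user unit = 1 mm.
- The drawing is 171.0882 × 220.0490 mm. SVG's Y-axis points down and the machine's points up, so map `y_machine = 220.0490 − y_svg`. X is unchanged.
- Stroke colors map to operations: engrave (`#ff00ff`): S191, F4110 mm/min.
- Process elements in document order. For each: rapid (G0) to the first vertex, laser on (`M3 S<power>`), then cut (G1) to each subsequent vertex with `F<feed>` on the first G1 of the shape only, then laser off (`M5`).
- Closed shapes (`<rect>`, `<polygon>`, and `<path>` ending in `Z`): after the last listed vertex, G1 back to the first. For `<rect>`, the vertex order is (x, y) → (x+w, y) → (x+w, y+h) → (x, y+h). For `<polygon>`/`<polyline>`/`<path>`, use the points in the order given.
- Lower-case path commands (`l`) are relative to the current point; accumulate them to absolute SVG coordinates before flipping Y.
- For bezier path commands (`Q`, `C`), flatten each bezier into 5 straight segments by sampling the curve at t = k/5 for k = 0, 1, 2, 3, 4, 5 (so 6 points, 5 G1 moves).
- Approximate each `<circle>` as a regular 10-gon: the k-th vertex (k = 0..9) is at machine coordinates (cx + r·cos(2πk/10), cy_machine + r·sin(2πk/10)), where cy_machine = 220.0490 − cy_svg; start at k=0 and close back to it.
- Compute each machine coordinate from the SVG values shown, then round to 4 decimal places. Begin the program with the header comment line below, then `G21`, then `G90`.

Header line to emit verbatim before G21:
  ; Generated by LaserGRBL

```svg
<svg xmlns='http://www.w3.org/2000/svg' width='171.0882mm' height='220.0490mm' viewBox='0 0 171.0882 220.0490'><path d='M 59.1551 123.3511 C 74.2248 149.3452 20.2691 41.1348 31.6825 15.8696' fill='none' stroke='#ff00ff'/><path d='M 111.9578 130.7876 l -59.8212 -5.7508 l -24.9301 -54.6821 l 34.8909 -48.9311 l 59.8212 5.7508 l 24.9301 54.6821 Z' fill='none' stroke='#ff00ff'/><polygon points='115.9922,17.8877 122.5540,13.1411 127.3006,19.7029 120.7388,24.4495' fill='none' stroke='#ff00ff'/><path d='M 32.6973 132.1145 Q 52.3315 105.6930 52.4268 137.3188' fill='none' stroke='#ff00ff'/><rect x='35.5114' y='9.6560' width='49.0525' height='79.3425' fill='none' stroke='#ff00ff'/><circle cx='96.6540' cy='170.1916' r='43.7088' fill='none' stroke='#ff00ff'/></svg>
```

Since the viewBox matches the mm dimensions, user units are millimetres directly. The only transform is the Y-flip y_m = 220.0490 − y_svg.

Shape 1 is a cubic bezier drawn with `<path>`. Its stroke #ff00ff means engrave at S191, F4110. After flipping Y the toolpath is (59.1551,96.6979) → (60.9890,95.4688) → (52.7078,116.0256) → (40.7623,147.9450) → (31.6036,180.8041) → (31.6825,204.1794).

Shape 2 is a regular polygon drawn with `<path>`. Its stroke #ff00ff means engrave at S191, F4110. After flipping Y the toolpath is (111.9578,89.2614) → (52.1366,95.0122) → (27.2065,149.6943) → (62.0974,198.6254) → (121.9186,192.8746) → (146.8487,138.1925) → (111.9578,89.2614), returning to the start.

Shape 3 is a regular polygon drawn with `<polygon>`. Its stroke #ff00ff means engrave at S191, F4110. After flipping Y the toolpath is (115.9922,202.1613) → (122.5540,206.9079) → (127.3006,200.3461) → (120.7388,195.5995) → (115.9922,202.1613), returning to the start.

Shape 4 is a quadratic bezier drawn with `<path>`. Its stroke #ff00ff means engrave at S191, F4110. After flipping Y the toolpath is (32.6973,87.9345) → (39.7694,96.1812) → (45.2784,99.7841) → (49.2243,98.7433) → (51.6071,93.0586) → (52.4268,82.7302).

Shape 5 is a rectangle drawn with `<rect>`. Its stroke #ff00ff means engrave at S191, F4110. After flipping Y the toolpath is (35.5114,210.3930) → (84.5639,210.3930) → (84.5639,131.0505) → (35.5114,131.0505) → (35.5114,210.3930), returning to the start.

Shape 6 is a circle drawn with `<circle>`. Its stroke #ff00ff means engrave at S191, F4110. After flipping Y the toolpath is (140.3628,49.8574) → (132.0152,75.5488) → (110.1608,91.4269) → (83.1472,91.4269) → (61.2928,75.5488) → (52.9452,49.8574) → (61.2928,24.1660) → (83.1472,8.2879) → (110.1608,8.2879) → (132.0152,24.1660) → (140.3628,49.8574), returning to the start.

; Generated by LaserGRBL
G21
G90
G0 X59.1551 Y96.6979
M3 S191
G1 X60.9890 Y95.4688 F4110
G1 X52.7078 Y116.0256
G1 X40.7623 Y147.9450
G1 X31.6036 Y180.8041
G1 X31.6825 Y204.1794
M5
G0 X111.9578 Y89.2614
M3 S191
G1 X52.1366 Y95.0122 F4110
G1 X27.2065 Y149.6943
G1 X62.0974 Y198.6254
G1 X121.9186 Y192.8746
G1 X146.8487 Y138.1925
G1 X111.9578 Y89.2614
M5
G0 X115.9922 Y202.1613
M3 S191
G1 X122.5540 Y206.9079 F4110
G1 X127.3006 Y200.3461
G1 X120.7388 Y195.5995
G1 X115.9922 Y202.1613
M5
G0 X32.6973 Y87.9345
M3 S191
G1 X39.7694 Y96.1812 F4110
G1 X45.2784 Y99.7841
G1 X49.2243 Y98.7433
G1 X51.6071 Y93.0586
G1 X52.4268 Y82.7302
M5
G0 X35.5114 Y210.3930
M3 S191
G1 X84.5639 Y210.3930 F4110
G1 X84.5639 Y131.0505
G1 X35.5114 Y131.0505
G1 X35.5114 Y210.3930
M5
G0 X140.3628 Y49.8574
M3 S191
G1 X132.0152 Y75.5488 F4110
G1 X110.1608 Y91.4269
G1 X83.1472 Y91.4269
G1 X61.2928 Y75.5488
G1 X52.9452 Y49.8574
G1 X61.2928 Y24.1660
G1 X83.1472 Y8.2879
G1 X110.1608 Y8.2879
G1 X132.0152 Y24.1660
G1 X140.3628 Y49.8574
M5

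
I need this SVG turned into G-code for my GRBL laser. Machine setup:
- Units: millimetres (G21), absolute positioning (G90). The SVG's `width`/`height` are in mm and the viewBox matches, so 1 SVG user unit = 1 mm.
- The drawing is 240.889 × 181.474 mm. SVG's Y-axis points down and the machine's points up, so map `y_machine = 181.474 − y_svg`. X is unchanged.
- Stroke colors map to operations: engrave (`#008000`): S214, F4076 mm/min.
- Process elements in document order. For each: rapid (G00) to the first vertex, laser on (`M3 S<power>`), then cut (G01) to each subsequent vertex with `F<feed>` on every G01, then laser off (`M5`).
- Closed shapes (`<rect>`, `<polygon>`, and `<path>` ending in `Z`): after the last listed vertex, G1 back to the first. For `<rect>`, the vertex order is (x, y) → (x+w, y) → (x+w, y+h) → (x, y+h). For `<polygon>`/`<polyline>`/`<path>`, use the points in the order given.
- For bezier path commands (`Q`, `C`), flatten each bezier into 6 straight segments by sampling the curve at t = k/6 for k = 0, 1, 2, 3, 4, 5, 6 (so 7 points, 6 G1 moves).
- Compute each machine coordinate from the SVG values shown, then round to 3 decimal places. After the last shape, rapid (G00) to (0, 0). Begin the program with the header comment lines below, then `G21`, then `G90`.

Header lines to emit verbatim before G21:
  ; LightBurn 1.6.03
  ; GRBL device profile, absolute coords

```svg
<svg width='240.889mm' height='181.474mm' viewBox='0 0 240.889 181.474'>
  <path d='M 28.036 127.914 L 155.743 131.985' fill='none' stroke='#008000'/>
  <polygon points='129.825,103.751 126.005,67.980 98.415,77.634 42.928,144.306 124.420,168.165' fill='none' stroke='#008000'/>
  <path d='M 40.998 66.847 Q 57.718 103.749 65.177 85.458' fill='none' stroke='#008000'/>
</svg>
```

1 u = 1 mm; y_m = 181.474 − y.

[1] `<path>` line segment, #008000→engrave S214 F4076: (28.036,53.560) → (155.743,49.489)

[2] `<polygon>` closed polygon, #008000→engrave S214 F4076: (129.825,77.723) → (126.005,113.494) → (98.415,103.840) → (42.928,37.168) → (124.420,13.309) → (129.825,77.723) (closed)

[3] `<path>` quadratic bezier, #008000→engrave S214 F4076: (40.998,114.627) → (46.314,103.859) → (51.116,96.158) → (55.403,91.523) → (59.175,89.955) → (62.433,91.452) → (65.177,96.016)

; LightBurn 1.6.03
; GRBL device profile, absolute coords
G21
G90
G00 X28.036 Y53.560
M3 S214
G01 X155.743 Y49.489 F4076
M5
G00 X129.825 Y77.723
M3 S214
G01 X126.005 Y113.494 F4076
G01 X98.415 Y103.840 F4076
G01 X42.928 Y37.168 F4076
G01 X124.420 Y13.309 F4076
G01 X129.825 Y77.723 F4076
M5
G00 X40.998 Y114.627
M3 S214
G01 X46.314 Y103.859 F4076
G01 X51.116 Y96.158 F4076
G01 X55.403 Y91.523 F4076
G01 X59.175 Y89.955 F4076
G01 X62.433 Y91.452 F4076
G01 X65.177 Y96.016 F4076
M5
G00 X0.000 Y0.000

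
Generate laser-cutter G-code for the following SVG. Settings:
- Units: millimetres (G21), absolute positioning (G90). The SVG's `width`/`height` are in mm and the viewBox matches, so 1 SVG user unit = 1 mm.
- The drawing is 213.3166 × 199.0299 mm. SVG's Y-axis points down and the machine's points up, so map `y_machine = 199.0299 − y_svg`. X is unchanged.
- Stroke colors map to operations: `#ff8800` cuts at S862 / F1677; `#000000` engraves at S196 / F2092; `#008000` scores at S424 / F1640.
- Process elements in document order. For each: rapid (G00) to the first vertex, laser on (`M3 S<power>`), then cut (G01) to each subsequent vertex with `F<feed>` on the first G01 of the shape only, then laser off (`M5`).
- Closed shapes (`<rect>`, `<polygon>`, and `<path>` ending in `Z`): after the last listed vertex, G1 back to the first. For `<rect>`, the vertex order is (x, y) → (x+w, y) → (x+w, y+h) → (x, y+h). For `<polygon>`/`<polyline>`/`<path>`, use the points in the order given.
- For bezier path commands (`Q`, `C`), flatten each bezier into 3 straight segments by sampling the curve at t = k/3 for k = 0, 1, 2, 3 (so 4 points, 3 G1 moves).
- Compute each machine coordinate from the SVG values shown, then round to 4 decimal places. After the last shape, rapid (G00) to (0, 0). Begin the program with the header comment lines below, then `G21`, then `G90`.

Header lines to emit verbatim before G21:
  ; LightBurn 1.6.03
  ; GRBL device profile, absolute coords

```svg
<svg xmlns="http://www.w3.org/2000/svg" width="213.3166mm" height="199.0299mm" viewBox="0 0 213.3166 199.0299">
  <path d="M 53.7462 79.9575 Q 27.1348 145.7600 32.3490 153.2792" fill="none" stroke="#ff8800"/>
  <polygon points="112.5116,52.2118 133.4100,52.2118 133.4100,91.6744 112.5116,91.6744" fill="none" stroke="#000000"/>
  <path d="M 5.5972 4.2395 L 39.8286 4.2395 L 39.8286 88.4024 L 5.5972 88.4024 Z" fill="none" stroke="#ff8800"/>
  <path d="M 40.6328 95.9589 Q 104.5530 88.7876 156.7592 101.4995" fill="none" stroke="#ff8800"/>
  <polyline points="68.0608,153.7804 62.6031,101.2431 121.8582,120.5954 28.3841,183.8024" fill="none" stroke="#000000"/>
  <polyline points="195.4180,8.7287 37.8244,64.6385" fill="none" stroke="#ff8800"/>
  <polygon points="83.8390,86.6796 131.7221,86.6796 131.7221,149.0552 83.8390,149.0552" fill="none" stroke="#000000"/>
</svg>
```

viewBox `0 0 213.3166 199.0299` with mm width/height → 1 unit = 1 mm. Flip: y_m = 199.0299 − y_svg.

**Shape 1** — `<path>` quadratic bezier, stroke `#ff8800` → cut (S862, F1677). Control points (SVG): P0=(53.7462,79.9575), P1=(27.1348,145.7600), P2=(32.3490,153.2792); sampled at t=k/3. Machine vertices: (53.7462,119.0724) → (39.5414,81.6800) → (32.4090,57.2394) → (32.3490,45.7507). Open path.

**Shape 2** — `<polygon>` rectangle, stroke `#000000` → engrave (S196, F2092). Machine vertices: (112.5116,146.8181) → (133.4100,146.8181) → (133.4100,107.3555) → (112.5116,107.3555) → (112.5116,146.8181). Closed: final G1 returns to the first vertex.

**Shape 3** — `<path>` rectangle, stroke `#ff8800` → cut (S862, F1677). Machine vertices: (5.5972,194.7904) → (39.8286,194.7904) → (39.8286,110.6275) → (5.5972,110.6275) → (5.5972,194.7904). Closed: final G1 returns to the first vertex.

**Shape 4** — `<path>` quadratic bezier, stroke `#ff8800` → cut (S862, F1677). Control points (SVG): P0=(40.6328,95.9589), P1=(104.5530,88.7876), P2=(156.7592,101.4995); sampled at t=k/3. Machine vertices: (40.6328,103.0710) → (81.9447,105.6426) → (120.6535,103.7958) → (156.7592,97.5304). Open path.

**Shape 5** — `<polyline>` open polyline, stroke `#000000` → engrave (S196, F2092). Machine vertices: (68.0608,45.2495) → (62.6031,97.7868) → (121.8582,78.4345) → (28.3841,15.2275). Open path.

**Shape 6** — `<polyline>` line segment, stroke `#ff8800` → cut (S862, F1677). Machine vertices: (195.4180,190.3012) → (37.8244,134.3914). Open path.

**Shape 7** — `<polygon>` rectangle, stroke `#000000` → engrave (S196, F2092). Machine vertices: (83.8390,112.3503) → (131.7221,112.3503) → (131.7221,49.9747) → (83.8390,49.9747) → (83.8390,112.3503). Closed: final G1 returns to the first vertex.

; LightBurn 1.6.03
; GRBL device profile, absolute coords
G21
G90
G00 X53.7462 Y119.0724
M3 S862
G01 X39.5414 Y81.6800 F1677
G01 X32.4090 Y57.2394
G01 X32.3490 Y45.7507
M5
G00 X112.5116 Y146.8181
M3 S196
G01 X133.4100 Y146.8181 F2092
G01 X133.4100 Y107.3555
G01 X112.5116 Y107.3555
G01 X112.5116 Y146.8181
M5
G00 X5.5972 Y194.7904
M3 S862
G01 X39.8286 Y194.7904 F1677
G01 X39.8286 Y110.6275
G01 X5.5972 Y110.6275
G01 X5.5972 Y194.7904
M5
G00 X40.6328 Y103.0710
M3 S862
G01 X81.9447 Y105.6426 F1677
G01 X120.6535 Y103.7958
G01 X156.7592 Y97.5304
M5
G00 X68.0608 Y45.2495
M3 S196
G01 X62.6031 Y97.7868 F2092
G01 X121.8582 Y78.4345
G01 X28.3841 Y15.2275
M5
G00 X195.4180 Y190.3012
M3 S862
G01 X37.8244 Y134.3914 F1677
M5
G00 X83.8390 Y112.3503
M3 S196
G01 X131.7221 Y112.3503 F2092
G01 X131.7221 Y49.9747
G01 X83.8390 Y49.9747
G01 X83.8390 Y112.3503
M5
G00 X0.0000 Y0.0000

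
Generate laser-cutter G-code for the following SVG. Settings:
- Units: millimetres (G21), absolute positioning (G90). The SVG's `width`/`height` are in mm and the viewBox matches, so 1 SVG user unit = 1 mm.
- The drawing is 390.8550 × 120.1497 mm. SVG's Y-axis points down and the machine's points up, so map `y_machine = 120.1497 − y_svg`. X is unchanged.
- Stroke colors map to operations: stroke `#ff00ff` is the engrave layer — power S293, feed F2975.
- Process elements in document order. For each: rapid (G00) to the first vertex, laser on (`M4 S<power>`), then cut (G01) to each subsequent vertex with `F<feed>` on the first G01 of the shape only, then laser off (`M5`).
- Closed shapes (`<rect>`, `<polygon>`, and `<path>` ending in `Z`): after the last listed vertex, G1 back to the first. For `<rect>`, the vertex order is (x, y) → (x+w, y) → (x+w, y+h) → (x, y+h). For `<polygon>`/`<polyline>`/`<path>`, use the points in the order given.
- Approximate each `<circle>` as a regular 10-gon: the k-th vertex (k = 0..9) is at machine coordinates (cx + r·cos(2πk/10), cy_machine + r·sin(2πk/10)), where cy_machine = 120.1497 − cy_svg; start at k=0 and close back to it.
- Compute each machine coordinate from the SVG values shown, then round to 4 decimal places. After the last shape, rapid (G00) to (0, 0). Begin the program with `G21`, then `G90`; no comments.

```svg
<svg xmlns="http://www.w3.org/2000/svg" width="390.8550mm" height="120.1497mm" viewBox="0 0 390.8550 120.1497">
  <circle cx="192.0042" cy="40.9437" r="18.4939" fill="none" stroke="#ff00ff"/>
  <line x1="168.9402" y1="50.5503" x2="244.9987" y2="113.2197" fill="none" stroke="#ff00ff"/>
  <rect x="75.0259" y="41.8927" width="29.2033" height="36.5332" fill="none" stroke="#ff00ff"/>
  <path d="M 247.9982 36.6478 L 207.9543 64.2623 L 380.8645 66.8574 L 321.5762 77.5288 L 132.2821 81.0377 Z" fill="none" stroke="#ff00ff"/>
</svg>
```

G21
G90
G00 X210.4981 Y79.2060
M4 S293
G01 X206.9661 Y90.0764 F2975
G01 X197.7191 Y96.7947
G01 X186.2893 Y96.7947
G01 X177.0423 Y90.0764
G01 X173.5103 Y79.2060
G01 X177.0423 Y68.3356
G01 X186.2893 Y61.6173
G01 X197.7191 Y61.6173
G01 X206.9661 Y68.3356
G01 X210.4981 Y79.2060
M5
G00 X168.9402 Y69.5994
M4 S293
G01 X244.9987 Y6.9300 F2975
M5
G00 X75.0259 Y78.2570
M4 S293
G01 X104.2292 Y78.2570 F2975
G01 X104.2292 Y41.7238
G01 X75.0259 Y41.7238
G01 X75.0259 Y78.2570
M5
G00 X247.9982 Y83.5019
M4 S293
G01 X207.9543 Y55.8874 F2975
G01 X380.8645 Y53.2923
G01 X321.5762 Y42.6209
G01 X132.2821 Y39.1120
G01 X247.9982 Y83.5019
M5
G00 X0.0000 Y0.0000

1 u = 1 mm; y_m = 120.1497 − y.

[1] `<circle>` circle, #ff00ff→engrave S293 F2975: (210.4981,79.2060) → (206.9661,90.0764) → (197.7191,96.7947) → (186.2893,96.7947) → (177.0423,90.0764) → (173.5103,79.2060) → (177.0423,68.3356) → (186.2893,61.6173) → (197.7191,61.6173) → (206.9661,68.3356) → (210.4981,79.2060) (closed)

[2] `<line>` line segment, #ff00ff→engrave S293 F2975: (168.9402,69.5994) → (244.9987,6.9300)

[3] `<rect>` rectangle, #ff00ff→engrave S293 F2975: (75.0259,78.2570) → (104.2292,78.2570) → (104.2292,41.7238) → (75.0259,41.7238) → (75.0259,78.2570) (closed)

[4] `<path>` closed polygon, #ff00ff→engrave S293 F2975: (247.9982,83.5019) → (207.9543,55.8874) → (380.8645,53.2923) → (321.5762,42.6209) → (132.2821,39.1120) → (247.9982,83.5019) (closed)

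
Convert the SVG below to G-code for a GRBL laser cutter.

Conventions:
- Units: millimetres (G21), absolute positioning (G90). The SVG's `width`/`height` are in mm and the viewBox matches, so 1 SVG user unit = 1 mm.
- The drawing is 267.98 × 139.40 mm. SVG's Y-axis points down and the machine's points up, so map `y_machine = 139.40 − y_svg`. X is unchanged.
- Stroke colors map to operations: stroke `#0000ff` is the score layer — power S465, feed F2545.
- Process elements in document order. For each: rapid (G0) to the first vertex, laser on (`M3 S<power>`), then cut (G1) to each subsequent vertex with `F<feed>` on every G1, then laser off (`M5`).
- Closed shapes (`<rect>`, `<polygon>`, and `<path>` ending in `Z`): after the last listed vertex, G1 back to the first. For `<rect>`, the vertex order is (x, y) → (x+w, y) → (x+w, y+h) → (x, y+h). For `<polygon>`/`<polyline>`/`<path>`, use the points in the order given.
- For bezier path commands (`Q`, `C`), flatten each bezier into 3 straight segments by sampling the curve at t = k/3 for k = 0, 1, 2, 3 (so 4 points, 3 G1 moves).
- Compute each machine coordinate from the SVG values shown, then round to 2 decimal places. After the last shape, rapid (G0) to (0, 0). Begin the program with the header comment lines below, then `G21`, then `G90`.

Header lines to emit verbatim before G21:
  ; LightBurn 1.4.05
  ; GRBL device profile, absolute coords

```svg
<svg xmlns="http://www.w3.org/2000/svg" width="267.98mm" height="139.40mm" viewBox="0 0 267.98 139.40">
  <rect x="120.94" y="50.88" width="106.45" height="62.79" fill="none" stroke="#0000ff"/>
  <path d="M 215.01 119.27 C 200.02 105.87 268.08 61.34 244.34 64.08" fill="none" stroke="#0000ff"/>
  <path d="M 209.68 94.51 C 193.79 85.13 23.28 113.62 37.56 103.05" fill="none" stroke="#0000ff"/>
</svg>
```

1 u = 1 mm; y_m = 139.40 − y.

[1] `<rect>` rectangle, #0000ff→score S465 F2545: (120.94,88.52) → (227.39,88.52) → (227.39,25.73) → (120.94,25.73) → (120.94,88.52) (closed)

[2] `<path>` cubic bezier, #0000ff→score S465 F2545: (215.01,20.13) → (221.23,41.00) → (243.96,65.21) → (244.34,75.32)

[3] `<path>` cubic bezier, #0000ff→score S465 F2545: (209.68,44.89) → (154.82,44.50) → (72.31,35.95) → (37.56,36.35)

; LightBurn 1.4.05
; GRBL device profile, absolute coords
G21
G90
G0 X120.94 Y88.52
M3 S465
G1 X227.39 Y88.52 F2545
G1 X227.39 Y25.73 F2545
G1 X120.94 Y25.73 F2545
G1 X120.94 Y88.52 F2545
M5
G0 X215.01 Y20.13
M3 S465
G1 X221.23 Y41.00 F2545
G1 X243.96 Y65.21 F2545
G1 X244.34 Y75.32 F2545
M5
G0 X209.68 Y44.89
M3 S465
G1 X154.82 Y44.50 F2545
G1 X72.31 Y35.95 F2545
G1 X37.56 Y36.35 F2545
M5
G0 X0.00 Y0.00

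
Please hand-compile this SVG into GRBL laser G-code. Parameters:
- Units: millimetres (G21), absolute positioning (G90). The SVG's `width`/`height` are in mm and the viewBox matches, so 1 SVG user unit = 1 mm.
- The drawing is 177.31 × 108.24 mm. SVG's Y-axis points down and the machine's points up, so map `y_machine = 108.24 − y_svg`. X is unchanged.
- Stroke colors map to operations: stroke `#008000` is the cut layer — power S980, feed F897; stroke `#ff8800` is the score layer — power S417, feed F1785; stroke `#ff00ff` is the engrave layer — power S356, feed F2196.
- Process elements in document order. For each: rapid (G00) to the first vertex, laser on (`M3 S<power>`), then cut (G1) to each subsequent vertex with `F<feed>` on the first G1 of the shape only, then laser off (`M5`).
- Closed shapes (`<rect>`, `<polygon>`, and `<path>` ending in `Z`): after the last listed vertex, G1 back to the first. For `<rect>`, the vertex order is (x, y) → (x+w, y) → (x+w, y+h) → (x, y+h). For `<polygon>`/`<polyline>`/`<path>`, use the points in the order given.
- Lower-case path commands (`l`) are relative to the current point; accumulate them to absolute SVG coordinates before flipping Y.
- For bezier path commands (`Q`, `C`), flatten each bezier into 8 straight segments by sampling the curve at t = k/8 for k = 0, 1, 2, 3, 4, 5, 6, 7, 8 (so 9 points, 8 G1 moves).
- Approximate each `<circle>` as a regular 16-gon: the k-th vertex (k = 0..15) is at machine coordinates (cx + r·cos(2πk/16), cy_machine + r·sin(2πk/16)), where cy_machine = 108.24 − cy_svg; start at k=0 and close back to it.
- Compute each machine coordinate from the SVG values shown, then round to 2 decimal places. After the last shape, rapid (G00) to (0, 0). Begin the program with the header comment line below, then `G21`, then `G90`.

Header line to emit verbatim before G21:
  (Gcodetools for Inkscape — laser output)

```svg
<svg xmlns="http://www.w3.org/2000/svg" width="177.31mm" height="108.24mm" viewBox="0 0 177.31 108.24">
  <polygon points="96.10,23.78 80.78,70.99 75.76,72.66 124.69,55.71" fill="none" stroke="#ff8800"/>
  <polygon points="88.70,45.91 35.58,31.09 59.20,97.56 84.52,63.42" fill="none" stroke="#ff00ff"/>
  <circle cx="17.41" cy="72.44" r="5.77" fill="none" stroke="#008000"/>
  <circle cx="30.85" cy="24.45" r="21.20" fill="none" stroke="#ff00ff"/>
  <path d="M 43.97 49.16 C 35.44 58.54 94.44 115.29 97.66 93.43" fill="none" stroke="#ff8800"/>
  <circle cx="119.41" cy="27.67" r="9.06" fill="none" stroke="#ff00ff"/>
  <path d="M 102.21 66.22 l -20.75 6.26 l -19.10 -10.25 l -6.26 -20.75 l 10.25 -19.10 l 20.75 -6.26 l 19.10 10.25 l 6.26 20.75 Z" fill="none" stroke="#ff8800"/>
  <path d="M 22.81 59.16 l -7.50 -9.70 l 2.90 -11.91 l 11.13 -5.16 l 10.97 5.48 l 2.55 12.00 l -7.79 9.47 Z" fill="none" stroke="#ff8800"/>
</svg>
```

1 u = 1 mm; y_m = 108.24 − y.

[1] `<polygon>` closed polygon, #ff8800→score S417 F1785: (96.10,84.46) → (80.78,37.25) → (75.76,35.58) → (124.69,52.53) → (96.10,84.46) (closed)

[2] `<polygon>` closed polygon, #ff00ff→engrave S356 F2196: (88.70,62.33) → (35.58,77.15) → (59.20,10.68) → (84.52,44.82) → (88.70,62.33) (closed)

[3] `<circle>` circle, #008000→cut S980 F897: (23.18,35.80) → (22.74,38.01) → (21.49,39.88) → (19.62,41.13) → (17.41,41.57) → (15.20,41.13) → (13.33,39.88) → (12.08,38.01) → (11.64,35.80) → (12.08,33.59) → (13.33,31.72) → (15.20,30.47) → (17.41,30.03) → (19.62,30.47) → (21.49,31.72) → (22.74,33.59) → (23.18,35.80) (closed)

[4] `<circle>` circle, #ff00ff→engrave S356 F2196: (52.05,83.79) → (50.44,91.90) → (45.84,98.78) → (38.96,103.38) → (30.85,104.99) → (22.74,103.38) → (15.86,98.78) → (11.26,91.90) → (9.65,83.79) → (11.26,75.68) → (15.86,68.80) → (22.74,64.20) → (30.85,62.59) → (38.96,64.20) → (45.84,68.80) → (50.44,75.68) → (52.05,83.79) (closed)

[5] `<path>` cubic bezier, #ff8800→score S417 F1785: (43.97,59.08) → (43.70,53.59) → (48.31,45.13) → (56.36,35.19) → (66.41,25.23) → (77.01,16.74) → (86.71,11.19) → (94.08,10.05) → (97.66,14.81)

[6] `<circle>` circle, #ff00ff→engrave S356 F2196: (128.47,80.57) → (127.78,84.04) → (125.82,86.98) → (122.88,88.94) → (119.41,89.63) → (115.94,88.94) → (113.00,86.98) → (111.04,84.04) → (110.35,80.57) → (111.04,77.10) → (113.00,74.16) → (115.94,72.20) → (119.41,71.51) → (122.88,72.20) → (125.82,74.16) → (127.78,77.10) → (128.47,80.57) (closed)

[7] `<path>` regular polygon, #ff8800→score S417 F1785: (102.21,42.02) → (81.46,35.76) → (62.36,46.01) → (56.10,66.76) → (66.35,85.86) → (87.10,92.12) → (106.20,81.87) → (112.46,61.12) → (102.21,42.02) (closed)

[8] `<path>` regular polygon, #ff8800→score S417 F1785: (22.81,49.08) → (15.31,58.78) → (18.21,70.69) → (29.34,75.85) → (40.31,70.37) → (42.86,58.37) → (35.07,48.90) → (22.81,49.08) (closed)

(Gcodetools for Inkscape — laser output)
G21
G90
G00 X96.10 Y84.46
M3 S417
G1 X80.78 Y37.25 F1785
G1 X75.76 Y35.58
G1 X124.69 Y52.53
G1 X96.10 Y84.46
M5
G00 X88.70 Y62.33
M3 S356
G1 X35.58 Y77.15 F2196
G1 X59.20 Y10.68
G1 X84.52 Y44.82
G1 X88.70 Y62.33
M5
G00 X23.18 Y35.80
M3 S980
G1 X22.74 Y38.01 F897
G1 X21.49 Y39.88
G1 X19.62 Y41.13
G1 X17.41 Y41.57
G1 X15.20 Y41.13
G1 X13.33 Y39.88
G1 X12.08 Y38.01
G1 X11.64 Y35.80
G1 X12.08 Y33.59
G1 X13.33 Y31.72
G1 X15.20 Y30.47
G1 X17.41 Y30.03
G1 X19.62 Y30.47
G1 X21.49 Y31.72
G1 X22.74 Y33.59
G1 X23.18 Y35.80
M5
G00 X52.05 Y83.79
M3 S356
G1 X50.44 Y91.90 F2196
G1 X45.84 Y98.78
G1 X38.96 Y103.38
G1 X30.85 Y104.99
G1 X22.74 Y103.38
G1 X15.86 Y98.78
G1 X11.26 Y91.90
G1 X9.65 Y83.79
G1 X11.26 Y75.68
G1 X15.86 Y68.80
G1 X22.74 Y64.20
G1 X30.85 Y62.59
G1 X38.96 Y64.20
G1 X45.84 Y68.80
G1 X50.44 Y75.68
G1 X52.05 Y83.79
M5
G00 X43.97 Y59.08
M3 S417
G1 X43.70 Y53.59 F1785
G1 X48.31 Y45.13
G1 X56.36 Y35.19
G1 X66.41 Y25.23
G1 X77.01 Y16.74
G1 X86.71 Y11.19
G1 X94.08 Y10.05
G1 X97.66 Y14.81
M5
G00 X128.47 Y80.57
M3 S356
G1 X127.78 Y84.04 F2196
G1 X125.82 Y86.98
G1 X122.88 Y88.94
G1 X119.41 Y89.63
G1 X115.94 Y88.94
G1 X113.00 Y86.98
G1 X111.04 Y84.04
G1 X110.35 Y80.57
G1 X111.04 Y77.10
G1 X113.00 Y74.16
G1 X115.94 Y72.20
G1 X119.41 Y71.51
G1 X122.88 Y72.20
G1 X125.82 Y74.16
G1 X127.78 Y77.10
G1 X128.47 Y80.57
M5
G00 X102.21 Y42.02
M3 S417
G1 X81.46 Y35.76 F1785
G1 X62.36 Y46.01
G1 X56.10 Y66.76
G1 X66.35 Y85.86
G1 X87.10 Y92.12
G1 X106.20 Y81.87
G1 X112.46 Y61.12
G1 X102.21 Y42.02
M5
G00 X22.81 Y49.08
M3 S417
G1 X15.31 Y58.78 F1785
G1 X18.21 Y70.69
G1 X29.34 Y75.85
G1 X40.31 Y70.37
G1 X42.86 Y58.37
G1 X35.07 Y48.90
G1 X22.81 Y49.08
M5
G00 X0.00 Y0.00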